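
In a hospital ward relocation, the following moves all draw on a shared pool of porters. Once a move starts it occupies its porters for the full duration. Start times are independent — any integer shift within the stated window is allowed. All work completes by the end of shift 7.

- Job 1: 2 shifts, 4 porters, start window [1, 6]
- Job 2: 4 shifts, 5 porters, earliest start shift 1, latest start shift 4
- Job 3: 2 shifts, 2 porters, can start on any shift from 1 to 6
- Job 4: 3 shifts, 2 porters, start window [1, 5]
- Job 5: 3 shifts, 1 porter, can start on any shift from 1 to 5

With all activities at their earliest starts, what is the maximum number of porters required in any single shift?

14

Early-start schedule: Job 1@1, Job 2@1, Job 3@1, Job 4@1, Job 5@1.
Load per shift: shift 1: 14, shift 2: 14, shift 3: 8, shift 4: 5, shift 5: 0, shift 6: 0, shift 7: 0.
Peak is 14.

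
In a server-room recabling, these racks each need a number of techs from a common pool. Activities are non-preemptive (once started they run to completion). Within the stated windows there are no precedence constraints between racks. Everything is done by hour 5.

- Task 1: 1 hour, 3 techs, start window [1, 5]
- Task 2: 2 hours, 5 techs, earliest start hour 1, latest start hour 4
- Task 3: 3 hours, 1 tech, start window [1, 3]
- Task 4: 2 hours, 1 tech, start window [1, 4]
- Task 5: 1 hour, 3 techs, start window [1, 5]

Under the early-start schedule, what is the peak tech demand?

13

Early-start schedule: Task 1@1, Task 2@1, Task 3@1, Task 4@1, Task 5@1.
Load per hour: hour 1: 13, hour 2: 7, hour 3: 1, hour 4: 0, hour 5: 0.
Peak is 13.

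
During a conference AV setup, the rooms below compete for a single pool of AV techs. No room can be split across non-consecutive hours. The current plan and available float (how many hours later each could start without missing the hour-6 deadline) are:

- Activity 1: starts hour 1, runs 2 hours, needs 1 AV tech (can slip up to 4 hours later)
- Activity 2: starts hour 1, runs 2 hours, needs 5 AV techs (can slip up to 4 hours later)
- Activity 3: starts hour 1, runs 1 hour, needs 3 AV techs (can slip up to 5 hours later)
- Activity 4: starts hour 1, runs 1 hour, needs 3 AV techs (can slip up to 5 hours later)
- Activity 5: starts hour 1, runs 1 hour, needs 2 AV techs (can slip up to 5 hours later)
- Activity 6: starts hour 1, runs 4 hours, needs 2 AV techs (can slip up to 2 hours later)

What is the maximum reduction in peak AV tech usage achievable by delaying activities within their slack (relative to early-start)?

11

Early-start peak: h1:16  h2:8  h3:2  h4:2  h5:0  h6:0 ⇒ 16.
Leveled (Activity 1@1, Activity 2@5, Activity 3@3, Activity 4@4, Activity 5@1, Activity 6@1): h1:5  h2:3  h3:5  h4:5  h5:5  h6:5 ⇒ 5.
Reduction 16 − 5 = 11.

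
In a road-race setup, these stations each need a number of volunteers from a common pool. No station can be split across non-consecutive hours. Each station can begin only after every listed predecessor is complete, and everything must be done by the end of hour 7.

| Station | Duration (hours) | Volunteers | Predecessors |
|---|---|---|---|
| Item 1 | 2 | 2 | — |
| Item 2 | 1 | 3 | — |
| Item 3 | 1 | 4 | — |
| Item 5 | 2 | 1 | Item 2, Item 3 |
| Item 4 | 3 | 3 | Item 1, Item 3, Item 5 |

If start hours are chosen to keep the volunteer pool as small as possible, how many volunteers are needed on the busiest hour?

Early-start (Item 1@1, Item 2@1, Item 3@1, Item 5@2, Item 4@4) gives peak 9: h1:9  h2:3  h3:1  h4:3  h5:3  h6:3  h7:0.
Shift Item 1→3, Item 3→2, Item 5→3, Item 4→5.
Schedule Item 1@3, Item 2@1, Item 3@2, Item 5@3, Item 4@5: h1:3  h2:4  h3:3  h4:3  h5:3  h6:3  h7:3 — peak 4.
Total volunteer-hours = 22 over 7 hours ⇒ peak ≥ ⌈22/7⌉ = 4, so 4 is optimal.

4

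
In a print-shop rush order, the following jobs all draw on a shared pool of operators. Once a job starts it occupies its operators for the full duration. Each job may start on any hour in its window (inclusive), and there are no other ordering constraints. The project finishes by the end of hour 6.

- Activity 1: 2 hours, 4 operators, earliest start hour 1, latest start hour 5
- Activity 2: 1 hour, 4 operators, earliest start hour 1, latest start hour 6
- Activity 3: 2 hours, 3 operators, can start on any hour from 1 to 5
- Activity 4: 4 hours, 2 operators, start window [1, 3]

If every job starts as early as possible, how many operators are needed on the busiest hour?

13

Early-start schedule: Activity 1@1, Activity 2@1, Activity 3@1, Activity 4@1.
Load per hour: hour 1: 13, hour 2: 9, hour 3: 2, hour 4: 2, hour 5: 0, hour 6: 0.
Peak is 13.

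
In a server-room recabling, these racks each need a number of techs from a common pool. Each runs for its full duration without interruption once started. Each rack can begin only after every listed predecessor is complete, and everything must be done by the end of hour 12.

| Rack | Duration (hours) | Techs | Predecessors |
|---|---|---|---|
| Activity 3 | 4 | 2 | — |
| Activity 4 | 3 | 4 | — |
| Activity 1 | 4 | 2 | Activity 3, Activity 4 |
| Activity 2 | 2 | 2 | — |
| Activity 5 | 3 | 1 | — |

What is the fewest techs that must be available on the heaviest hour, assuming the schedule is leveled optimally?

4

Early-start (Activity 3@1, Activity 4@1, Activity 1@5, Activity 2@1, Activity 5@1) gives peak 9: h1:9  h2:9  h3:7  h4:2  h5:2  h6:2  h7:2  h8:2  h9:0  h10:0  h11:0  h12:0.
Shift Activity 4→5, Activity 1→8, Activity 5→8.
Schedule Activity 3@1, Activity 4@5, Activity 1@8, Activity 2@1, Activity 5@8: h1:4  h2:4  h3:2  h4:2  h5:4  h6:4  h7:4  h8:3  h9:3  h10:3  h11:2  h12:0 — peak 4.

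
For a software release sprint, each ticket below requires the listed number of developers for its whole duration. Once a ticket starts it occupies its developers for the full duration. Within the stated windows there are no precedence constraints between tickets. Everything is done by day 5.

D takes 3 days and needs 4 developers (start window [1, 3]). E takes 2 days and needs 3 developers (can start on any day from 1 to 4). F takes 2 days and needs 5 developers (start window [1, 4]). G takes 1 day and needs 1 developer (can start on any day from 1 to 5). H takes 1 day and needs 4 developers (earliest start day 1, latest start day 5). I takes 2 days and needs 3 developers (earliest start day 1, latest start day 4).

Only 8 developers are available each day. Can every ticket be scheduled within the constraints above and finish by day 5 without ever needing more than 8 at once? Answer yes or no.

yes

Schedule D@1, E@1, F@4, G@1, H@3, I@4: d1:8  d2:7  d3:8  d4:8  d5:8 — peak 8 ≤ 8.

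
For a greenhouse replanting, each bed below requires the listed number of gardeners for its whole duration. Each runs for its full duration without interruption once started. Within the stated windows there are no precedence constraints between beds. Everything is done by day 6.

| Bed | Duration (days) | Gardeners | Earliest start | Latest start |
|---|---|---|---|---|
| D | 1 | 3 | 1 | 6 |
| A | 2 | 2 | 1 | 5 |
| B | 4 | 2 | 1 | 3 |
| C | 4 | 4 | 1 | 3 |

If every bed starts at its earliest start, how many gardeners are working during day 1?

11

At early start, day 1 has: D, A, B, C.
Demand: 3 + 2 + 2 + 4 = 11.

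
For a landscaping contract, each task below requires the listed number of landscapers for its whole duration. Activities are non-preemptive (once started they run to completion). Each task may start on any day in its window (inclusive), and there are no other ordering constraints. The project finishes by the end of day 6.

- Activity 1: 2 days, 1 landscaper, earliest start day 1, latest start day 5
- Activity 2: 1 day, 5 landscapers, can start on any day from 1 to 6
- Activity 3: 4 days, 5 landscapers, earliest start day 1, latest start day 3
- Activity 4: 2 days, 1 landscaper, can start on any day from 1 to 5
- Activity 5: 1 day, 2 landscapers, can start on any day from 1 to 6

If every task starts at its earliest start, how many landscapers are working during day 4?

At early start, day 4 has: Activity 3.
Demand: 5 = 5.

5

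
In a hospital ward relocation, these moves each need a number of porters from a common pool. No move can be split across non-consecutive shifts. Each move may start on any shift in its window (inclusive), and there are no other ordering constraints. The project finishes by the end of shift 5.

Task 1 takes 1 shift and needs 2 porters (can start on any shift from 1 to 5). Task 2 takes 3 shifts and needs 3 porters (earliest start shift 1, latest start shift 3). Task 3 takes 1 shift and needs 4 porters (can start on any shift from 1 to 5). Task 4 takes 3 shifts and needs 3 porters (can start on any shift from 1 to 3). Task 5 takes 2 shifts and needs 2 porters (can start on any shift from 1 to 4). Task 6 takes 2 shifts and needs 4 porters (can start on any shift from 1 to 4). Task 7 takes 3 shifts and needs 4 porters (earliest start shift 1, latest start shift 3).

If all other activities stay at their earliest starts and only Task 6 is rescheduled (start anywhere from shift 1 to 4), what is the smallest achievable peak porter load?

Task 6@1: s1:22  s2:16  s3:10  s4:0  s5:0 → peak 22
Task 6@2: s1:18  s2:16  s3:14  s4:0  s5:0 → peak 18
Task 6@3: s1:18  s2:12  s3:14  s4:4  s5:0 → peak 18
Task 6@4: s1:18  s2:12  s3:10  s4:4  s5:4 → peak 18
Best is Task 6@2, peak 18.

18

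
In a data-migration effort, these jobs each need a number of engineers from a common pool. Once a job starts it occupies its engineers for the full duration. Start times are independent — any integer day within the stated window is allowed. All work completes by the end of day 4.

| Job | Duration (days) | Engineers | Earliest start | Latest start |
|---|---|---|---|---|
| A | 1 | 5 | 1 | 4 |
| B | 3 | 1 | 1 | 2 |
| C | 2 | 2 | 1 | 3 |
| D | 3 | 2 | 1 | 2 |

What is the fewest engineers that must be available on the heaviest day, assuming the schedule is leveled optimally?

5

Early-start (A@1, B@1, C@1, D@1) gives peak 10: d1:10  d2:5  d3:3  d4:0.
Shift B→2, C→2, D→2.
Schedule A@1, B@2, C@2, D@2: d1:5  d2:5  d3:5  d4:3 — peak 5.
Total engineer-days = 18 over 4 days ⇒ peak ≥ ⌈18/4⌉ = 5, so 5 is optimal.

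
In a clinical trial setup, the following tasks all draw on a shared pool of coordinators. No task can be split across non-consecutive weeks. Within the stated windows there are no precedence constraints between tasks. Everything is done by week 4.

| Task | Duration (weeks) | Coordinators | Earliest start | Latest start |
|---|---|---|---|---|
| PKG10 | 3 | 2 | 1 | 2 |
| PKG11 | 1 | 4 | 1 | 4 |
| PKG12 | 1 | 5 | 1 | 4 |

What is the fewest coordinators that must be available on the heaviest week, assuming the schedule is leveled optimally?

Early-start (PKG10@1, PKG11@1, PKG12@1) gives peak 11: w1:11  w2:2  w3:2  w4:0.
Shift PKG12→4.
Schedule PKG10@1, PKG11@1, PKG12@4: w1:6  w2:2  w3:2  w4:5 — peak 6.

6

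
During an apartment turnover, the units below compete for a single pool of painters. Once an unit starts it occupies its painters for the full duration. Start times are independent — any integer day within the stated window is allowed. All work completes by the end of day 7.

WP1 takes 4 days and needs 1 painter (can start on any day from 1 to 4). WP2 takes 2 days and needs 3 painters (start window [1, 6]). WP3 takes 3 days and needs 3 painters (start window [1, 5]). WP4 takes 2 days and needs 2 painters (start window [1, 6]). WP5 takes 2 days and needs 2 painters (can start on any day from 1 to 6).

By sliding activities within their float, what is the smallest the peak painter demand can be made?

4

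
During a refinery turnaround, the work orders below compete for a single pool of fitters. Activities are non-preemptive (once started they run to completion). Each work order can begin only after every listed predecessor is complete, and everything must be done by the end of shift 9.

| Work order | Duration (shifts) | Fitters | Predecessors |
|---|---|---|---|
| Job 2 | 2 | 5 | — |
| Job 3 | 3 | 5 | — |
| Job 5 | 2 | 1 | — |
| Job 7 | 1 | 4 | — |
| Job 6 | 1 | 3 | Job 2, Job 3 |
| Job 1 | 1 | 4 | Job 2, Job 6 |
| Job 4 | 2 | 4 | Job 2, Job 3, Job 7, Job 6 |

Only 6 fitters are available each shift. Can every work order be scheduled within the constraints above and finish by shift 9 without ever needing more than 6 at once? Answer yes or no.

no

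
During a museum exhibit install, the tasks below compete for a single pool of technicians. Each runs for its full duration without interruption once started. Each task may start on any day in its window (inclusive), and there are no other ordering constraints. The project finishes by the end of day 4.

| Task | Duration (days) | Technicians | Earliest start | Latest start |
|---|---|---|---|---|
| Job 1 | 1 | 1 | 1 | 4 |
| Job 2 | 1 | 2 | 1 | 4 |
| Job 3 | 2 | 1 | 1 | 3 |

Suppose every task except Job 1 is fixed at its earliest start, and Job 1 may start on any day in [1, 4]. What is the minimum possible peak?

3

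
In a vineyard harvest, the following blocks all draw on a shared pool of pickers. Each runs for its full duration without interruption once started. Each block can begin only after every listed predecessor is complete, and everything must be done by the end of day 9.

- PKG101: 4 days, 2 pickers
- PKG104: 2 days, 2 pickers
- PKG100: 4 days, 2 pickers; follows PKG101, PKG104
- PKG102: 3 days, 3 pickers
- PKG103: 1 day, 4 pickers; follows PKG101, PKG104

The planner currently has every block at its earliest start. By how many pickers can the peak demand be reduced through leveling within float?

2

Early-start peak: d1:7  d2:7  d3:5  d4:2  d5:6  d6:2  d7:2  d8:2  d9:0 ⇒ 7.
Leveled (PKG101@1, PKG104@1, PKG100@5, PKG102@3, PKG103@9): d1:4  d2:4  d3:5  d4:5  d5:5  d6:2  d7:2  d8:2  d9:4 ⇒ 5.
Reduction 7 − 5 = 2.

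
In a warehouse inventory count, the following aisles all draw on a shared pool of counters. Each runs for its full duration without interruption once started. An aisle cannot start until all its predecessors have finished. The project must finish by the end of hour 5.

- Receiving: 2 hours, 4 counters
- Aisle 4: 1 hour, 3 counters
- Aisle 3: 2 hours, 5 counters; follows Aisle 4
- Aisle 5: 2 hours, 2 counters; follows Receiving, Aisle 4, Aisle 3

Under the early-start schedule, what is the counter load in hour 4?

At early start, hour 4 has: Aisle 5.
Demand: 2 = 2.

2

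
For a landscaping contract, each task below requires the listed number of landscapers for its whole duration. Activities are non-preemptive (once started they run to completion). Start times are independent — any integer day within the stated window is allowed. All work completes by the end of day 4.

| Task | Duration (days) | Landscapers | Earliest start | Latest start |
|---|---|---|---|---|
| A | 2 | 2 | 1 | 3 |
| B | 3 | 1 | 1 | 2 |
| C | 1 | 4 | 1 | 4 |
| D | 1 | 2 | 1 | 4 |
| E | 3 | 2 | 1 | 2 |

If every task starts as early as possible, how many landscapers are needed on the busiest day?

Early-start schedule: A@1, B@1, C@1, D@1, E@1.
Load per day: day 1: 11, day 2: 5, day 3: 3, day 4: 0.
Peak is 11.

11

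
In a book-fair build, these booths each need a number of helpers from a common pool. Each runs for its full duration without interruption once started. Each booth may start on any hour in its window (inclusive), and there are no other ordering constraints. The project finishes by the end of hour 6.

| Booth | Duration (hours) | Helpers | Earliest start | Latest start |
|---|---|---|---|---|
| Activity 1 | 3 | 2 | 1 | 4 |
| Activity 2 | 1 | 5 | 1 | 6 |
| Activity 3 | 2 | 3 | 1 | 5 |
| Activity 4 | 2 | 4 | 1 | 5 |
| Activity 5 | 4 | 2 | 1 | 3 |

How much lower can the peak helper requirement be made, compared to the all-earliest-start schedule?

9

Early-start peak: h1:16  h2:11  h3:4  h4:2  h5:0  h6:0 ⇒ 16.
Leveled (Activity 1@1, Activity 2@1, Activity 3@2, Activity 4@4, Activity 5@2): h1:7  h2:7  h3:7  h4:6  h5:6  h6:0 ⇒ 7.
Reduction 16 − 7 = 9.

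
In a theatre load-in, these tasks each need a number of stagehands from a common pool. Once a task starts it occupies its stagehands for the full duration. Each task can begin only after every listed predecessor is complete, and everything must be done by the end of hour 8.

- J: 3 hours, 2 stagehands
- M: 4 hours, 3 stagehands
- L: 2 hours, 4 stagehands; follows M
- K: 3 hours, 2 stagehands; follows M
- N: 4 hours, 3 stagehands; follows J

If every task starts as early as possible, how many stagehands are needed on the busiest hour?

Early-start schedule: J@1, M@1, L@5, K@5, N@4.
Load per hour: hour 1: 5, hour 2: 5, hour 3: 5, hour 4: 6, hour 5: 9, hour 6: 9, hour 7: 5, hour 8: 0.
Peak is 9.

9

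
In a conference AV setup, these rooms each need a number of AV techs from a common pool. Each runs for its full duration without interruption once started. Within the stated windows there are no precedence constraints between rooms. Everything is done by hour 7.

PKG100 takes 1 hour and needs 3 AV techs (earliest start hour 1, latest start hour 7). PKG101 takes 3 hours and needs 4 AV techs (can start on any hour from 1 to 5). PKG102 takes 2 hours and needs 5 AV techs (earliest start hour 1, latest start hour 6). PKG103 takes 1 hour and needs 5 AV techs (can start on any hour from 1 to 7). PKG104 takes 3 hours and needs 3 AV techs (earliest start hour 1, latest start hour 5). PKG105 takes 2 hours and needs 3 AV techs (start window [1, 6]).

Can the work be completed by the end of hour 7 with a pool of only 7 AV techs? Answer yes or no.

no

The minimum achievable peak is 8; 7 < 8, so no feasible schedule stays within the cap.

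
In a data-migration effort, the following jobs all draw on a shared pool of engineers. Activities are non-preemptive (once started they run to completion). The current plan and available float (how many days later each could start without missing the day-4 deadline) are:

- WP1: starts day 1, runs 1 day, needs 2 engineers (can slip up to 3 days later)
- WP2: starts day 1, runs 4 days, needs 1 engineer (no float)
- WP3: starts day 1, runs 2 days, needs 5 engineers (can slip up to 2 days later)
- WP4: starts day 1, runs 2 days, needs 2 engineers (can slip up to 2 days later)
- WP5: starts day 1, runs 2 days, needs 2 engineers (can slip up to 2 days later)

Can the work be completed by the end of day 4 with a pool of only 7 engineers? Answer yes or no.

Schedule WP1@1, WP2@1, WP3@3, WP4@1, WP5@1: d1:7  d2:5  d3:6  d4:6 — peak 7 ≤ 7.

yes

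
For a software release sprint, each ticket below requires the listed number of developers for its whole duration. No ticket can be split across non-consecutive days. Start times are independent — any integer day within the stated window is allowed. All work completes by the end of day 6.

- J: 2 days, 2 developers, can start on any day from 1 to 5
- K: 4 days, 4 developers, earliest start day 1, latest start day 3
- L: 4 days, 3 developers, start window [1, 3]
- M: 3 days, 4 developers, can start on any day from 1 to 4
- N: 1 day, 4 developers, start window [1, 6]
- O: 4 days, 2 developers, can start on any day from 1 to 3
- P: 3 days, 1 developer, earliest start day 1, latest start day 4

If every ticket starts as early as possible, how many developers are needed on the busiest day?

20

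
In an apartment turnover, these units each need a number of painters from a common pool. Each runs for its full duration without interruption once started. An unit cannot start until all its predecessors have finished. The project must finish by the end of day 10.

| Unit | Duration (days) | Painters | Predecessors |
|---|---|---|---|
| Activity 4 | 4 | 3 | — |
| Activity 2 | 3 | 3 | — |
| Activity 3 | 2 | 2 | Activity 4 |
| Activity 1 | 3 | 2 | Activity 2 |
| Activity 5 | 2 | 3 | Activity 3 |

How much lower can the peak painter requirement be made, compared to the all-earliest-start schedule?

1

Early-start peak: d1:6  d2:6  d3:6  d4:5  d5:4  d6:4  d7:3  d8:3  d9:0  d10:0 ⇒ 6.
Leveled (Activity 4@1, Activity 2@5, Activity 3@5, Activity 1@8, Activity 5@8): d1:3  d2:3  d3:3  d4:3  d5:5  d6:5  d7:3  d8:5  d9:5  d10:2 ⇒ 5.
Reduction 6 − 5 = 1.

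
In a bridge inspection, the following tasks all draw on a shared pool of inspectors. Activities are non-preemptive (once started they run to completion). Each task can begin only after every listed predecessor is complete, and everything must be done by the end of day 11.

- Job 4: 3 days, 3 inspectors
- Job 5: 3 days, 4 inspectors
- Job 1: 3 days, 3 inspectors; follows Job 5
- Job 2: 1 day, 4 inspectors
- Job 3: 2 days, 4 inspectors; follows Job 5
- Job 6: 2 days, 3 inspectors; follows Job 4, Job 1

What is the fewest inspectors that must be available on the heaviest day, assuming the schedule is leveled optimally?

6

Early-start (Job 4@1, Job 5@1, Job 1@4, Job 2@1, Job 3@4, Job 6@7) gives peak 11: d1:11  d2:7  d3:7  d4:7  d5:7  d6:3  d7:3  d8:3  d9:0  d10:0  d11:0.
Shift Job 4→4, Job 2→7, Job 3→8, Job 6→10.
Schedule Job 4@4, Job 5@1, Job 1@4, Job 2@7, Job 3@8, Job 6@10: d1:4  d2:4  d3:4  d4:6  d5:6  d6:6  d7:4  d8:4  d9:4  d10:3  d11:3 — peak 6.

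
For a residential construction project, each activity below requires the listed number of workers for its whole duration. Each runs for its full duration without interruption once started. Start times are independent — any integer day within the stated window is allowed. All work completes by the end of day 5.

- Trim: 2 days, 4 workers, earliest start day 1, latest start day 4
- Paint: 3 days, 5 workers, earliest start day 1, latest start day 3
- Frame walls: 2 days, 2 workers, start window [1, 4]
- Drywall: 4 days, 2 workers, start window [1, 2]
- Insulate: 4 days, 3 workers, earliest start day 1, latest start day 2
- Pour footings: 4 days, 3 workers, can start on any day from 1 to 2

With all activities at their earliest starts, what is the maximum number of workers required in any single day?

19

Early-start schedule: Trim@1, Paint@1, Frame walls@1, Drywall@1, Insulate@1, Pour footings@1.
Load per day: day 1: 19, day 2: 19, day 3: 13, day 4: 8, day 5: 0.
Peak is 19.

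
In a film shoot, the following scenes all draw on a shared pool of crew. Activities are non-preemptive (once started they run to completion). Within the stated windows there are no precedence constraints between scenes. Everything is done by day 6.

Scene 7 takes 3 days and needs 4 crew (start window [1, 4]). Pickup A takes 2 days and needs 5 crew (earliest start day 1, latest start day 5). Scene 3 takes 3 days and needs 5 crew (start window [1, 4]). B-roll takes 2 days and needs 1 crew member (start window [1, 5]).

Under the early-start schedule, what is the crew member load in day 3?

At early start, day 3 has: Scene 7, Scene 3.
Demand: 4 + 5 = 9.

9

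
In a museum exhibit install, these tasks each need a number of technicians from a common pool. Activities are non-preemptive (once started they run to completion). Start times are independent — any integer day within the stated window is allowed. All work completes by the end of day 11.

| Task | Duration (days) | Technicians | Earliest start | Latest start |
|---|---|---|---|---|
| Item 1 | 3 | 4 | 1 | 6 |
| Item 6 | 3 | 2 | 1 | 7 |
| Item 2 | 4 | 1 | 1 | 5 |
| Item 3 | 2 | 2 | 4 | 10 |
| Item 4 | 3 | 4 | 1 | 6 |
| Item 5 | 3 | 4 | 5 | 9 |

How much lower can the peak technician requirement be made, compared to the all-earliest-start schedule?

Early-start peak: d1:11  d2:11  d3:11  d4:3  d5:6  d6:4  d7:4  d8:0  d9:0  d10:0  d11:0 ⇒ 11.
Leveled (Item 1@1, Item 6@1, Item 2@4, Item 3@4, Item 4@6, Item 5@9): d1:6  d2:6  d3:6  d4:3  d5:3  d6:5  d7:5  d8:4  d9:4  d10:4  d11:4 ⇒ 6.
Reduction 11 − 6 = 5.

5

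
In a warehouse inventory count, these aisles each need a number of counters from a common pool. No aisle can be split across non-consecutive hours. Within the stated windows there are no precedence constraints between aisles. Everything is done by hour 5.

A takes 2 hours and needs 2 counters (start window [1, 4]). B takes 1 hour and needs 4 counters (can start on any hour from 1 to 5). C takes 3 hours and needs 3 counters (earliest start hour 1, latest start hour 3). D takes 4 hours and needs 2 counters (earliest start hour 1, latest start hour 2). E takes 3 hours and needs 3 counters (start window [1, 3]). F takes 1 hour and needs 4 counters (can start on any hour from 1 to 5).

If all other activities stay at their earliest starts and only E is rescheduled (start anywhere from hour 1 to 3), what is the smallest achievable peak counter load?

E@1: h1:18  h2:10  h3:8  h4:2  h5:0 → peak 18
E@2: h1:15  h2:10  h3:8  h4:5  h5:0 → peak 15
E@3: h1:15  h2:7  h3:8  h4:5  h5:3 → peak 15
Best is E@2, peak 15.

15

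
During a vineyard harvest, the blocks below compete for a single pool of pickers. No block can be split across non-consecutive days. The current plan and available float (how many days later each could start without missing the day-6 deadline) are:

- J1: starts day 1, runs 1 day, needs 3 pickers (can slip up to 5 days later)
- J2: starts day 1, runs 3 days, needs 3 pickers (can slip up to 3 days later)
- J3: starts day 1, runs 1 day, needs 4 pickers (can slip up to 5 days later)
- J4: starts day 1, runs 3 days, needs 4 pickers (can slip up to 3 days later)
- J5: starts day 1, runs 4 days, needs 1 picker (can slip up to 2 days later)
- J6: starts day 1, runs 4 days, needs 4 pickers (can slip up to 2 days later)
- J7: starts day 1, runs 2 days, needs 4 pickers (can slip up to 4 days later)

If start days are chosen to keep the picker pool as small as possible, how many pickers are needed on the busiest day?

11

Early-start (J1@1, J2@1, J3@1, J4@1, J5@1, J6@1, J7@1) gives peak 23: d1:23  d2:16  d3:12  d4:5  d5:0  d6:0.
Shift J3→2, J4→4, J5→3, J7→5.
Schedule J1@1, J2@1, J3@2, J4@4, J5@3, J6@1, J7@5: d1:10  d2:11  d3:8  d4:9  d5:9  d6:9 — peak 11.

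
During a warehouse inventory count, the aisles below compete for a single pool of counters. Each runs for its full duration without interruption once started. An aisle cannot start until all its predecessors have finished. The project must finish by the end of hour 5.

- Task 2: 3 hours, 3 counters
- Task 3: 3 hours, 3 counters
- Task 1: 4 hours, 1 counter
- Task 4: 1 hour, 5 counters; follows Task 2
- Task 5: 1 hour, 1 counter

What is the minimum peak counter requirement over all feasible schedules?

Early-start (Task 2@1, Task 3@1, Task 1@1, Task 4@4, Task 5@1) gives peak 8: h1:8  h2:7  h3:7  h4:6  h5:0.
Shift Task 5→4.
Schedule Task 2@1, Task 3@1, Task 1@1, Task 4@4, Task 5@4: h1:7  h2:7  h3:7  h4:7  h5:0 — peak 7.

7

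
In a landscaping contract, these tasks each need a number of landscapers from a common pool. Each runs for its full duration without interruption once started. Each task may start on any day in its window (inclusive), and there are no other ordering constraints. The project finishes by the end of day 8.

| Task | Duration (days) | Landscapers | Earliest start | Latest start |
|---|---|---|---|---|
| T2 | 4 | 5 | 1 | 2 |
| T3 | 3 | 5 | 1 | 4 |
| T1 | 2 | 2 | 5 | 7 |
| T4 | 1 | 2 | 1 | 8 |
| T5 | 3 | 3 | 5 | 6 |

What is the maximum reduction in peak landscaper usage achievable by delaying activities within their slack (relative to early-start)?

Early-start peak: d1:12  d2:10  d3:10  d4:5  d5:5  d6:5  d7:3  d8:0 ⇒ 12.
Leveled (T2@1, T3@1, T1@5, T4@4, T5@5): d1:10  d2:10  d3:10  d4:7  d5:5  d6:5  d7:3  d8:0 ⇒ 10.
Reduction 12 − 10 = 2.

2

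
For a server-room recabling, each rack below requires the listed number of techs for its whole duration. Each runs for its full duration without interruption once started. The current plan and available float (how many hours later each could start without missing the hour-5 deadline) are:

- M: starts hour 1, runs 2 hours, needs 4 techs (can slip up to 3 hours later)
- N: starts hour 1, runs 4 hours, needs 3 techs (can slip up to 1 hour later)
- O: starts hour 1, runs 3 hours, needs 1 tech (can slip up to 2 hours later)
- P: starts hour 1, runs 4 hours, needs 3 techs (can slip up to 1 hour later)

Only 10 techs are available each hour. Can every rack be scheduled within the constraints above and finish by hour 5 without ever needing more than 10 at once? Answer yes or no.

Schedule M@1, N@1, O@3, P@1: h1:10  h2:10  h3:7  h4:7  h5:1 — peak 10 ≤ 10.

yes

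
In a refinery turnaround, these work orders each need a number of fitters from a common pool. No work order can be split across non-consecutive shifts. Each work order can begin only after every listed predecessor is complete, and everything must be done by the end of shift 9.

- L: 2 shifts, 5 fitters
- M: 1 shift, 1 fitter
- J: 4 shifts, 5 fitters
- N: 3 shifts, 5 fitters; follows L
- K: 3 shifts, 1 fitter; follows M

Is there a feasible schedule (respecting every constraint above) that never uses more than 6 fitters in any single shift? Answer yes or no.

Schedule L@1, M@1, J@3, N@7, K@2: s1:6  s2:6  s3:6  s4:6  s5:5  s6:5  s7:5  s8:5  s9:5 — peak 6 ≤ 6.

yes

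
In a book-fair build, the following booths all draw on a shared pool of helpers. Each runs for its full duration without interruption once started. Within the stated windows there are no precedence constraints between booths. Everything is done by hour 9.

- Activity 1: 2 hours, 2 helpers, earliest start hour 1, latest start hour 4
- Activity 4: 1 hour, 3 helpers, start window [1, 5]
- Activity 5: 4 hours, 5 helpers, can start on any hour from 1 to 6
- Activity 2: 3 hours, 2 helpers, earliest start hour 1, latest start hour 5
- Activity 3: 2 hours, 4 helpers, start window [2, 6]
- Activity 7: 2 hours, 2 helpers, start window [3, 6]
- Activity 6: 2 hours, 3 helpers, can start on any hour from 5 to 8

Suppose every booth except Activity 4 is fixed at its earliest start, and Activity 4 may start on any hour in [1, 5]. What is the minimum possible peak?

Activity 4@1: h1:12  h2:13  h3:13  h4:7  h5:3  h6:3  h7:0  h8:0  h9:0 → peak 13
Activity 4@2: h1:9  h2:16  h3:13  h4:7  h5:3  h6:3  h7:0  h8:0  h9:0 → peak 16
Activity 4@3: h1:9  h2:13  h3:16  h4:7  h5:3  h6:3  h7:0  h8:0  h9:0 → peak 16
Activity 4@4: h1:9  h2:13  h3:13  h4:10  h5:3  h6:3  h7:0  h8:0  h9:0 → peak 13
Activity 4@5: h1:9  h2:13  h3:13  h4:7  h5:6  h6:3  h7:0  h8:0  h9:0 → peak 13
Best is Activity 4@1, peak 13.

13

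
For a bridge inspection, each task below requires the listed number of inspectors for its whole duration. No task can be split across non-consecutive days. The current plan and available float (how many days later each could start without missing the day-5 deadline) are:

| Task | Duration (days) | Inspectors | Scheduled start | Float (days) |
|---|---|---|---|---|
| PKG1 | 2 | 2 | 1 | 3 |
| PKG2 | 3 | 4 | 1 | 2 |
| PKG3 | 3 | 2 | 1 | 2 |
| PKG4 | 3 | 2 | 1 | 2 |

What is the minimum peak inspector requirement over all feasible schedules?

8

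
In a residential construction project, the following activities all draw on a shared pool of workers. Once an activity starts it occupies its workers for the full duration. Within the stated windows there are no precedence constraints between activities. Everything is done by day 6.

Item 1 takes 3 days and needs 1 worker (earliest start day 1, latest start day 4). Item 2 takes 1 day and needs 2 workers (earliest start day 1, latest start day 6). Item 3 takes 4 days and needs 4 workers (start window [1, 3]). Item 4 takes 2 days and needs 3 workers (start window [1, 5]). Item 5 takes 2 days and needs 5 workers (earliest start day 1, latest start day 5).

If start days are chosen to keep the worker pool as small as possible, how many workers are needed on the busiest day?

Early-start (Item 1@1, Item 2@1, Item 3@1, Item 4@1, Item 5@1) gives peak 15: d1:15  d2:13  d3:5  d4:4  d5:0  d6:0.
Shift Item 2→3, Item 3→3, Item 4→4.
Schedule Item 1@1, Item 2@3, Item 3@3, Item 4@4, Item 5@1: d1:6  d2:6  d3:7  d4:7  d5:7  d6:4 — peak 7.
Total worker-days = 37 over 6 days ⇒ peak ≥ ⌈37/6⌉ = 7, so 7 is optimal.

7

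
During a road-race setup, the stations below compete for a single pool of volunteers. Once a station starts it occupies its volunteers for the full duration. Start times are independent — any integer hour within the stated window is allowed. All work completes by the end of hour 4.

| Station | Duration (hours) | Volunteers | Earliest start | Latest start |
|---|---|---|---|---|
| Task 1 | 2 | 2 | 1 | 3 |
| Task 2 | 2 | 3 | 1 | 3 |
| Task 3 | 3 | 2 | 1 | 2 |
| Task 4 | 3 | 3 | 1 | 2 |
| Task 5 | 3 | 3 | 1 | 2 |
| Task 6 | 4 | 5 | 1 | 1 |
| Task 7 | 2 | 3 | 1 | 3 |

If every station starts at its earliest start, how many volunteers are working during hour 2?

At early start, hour 2 has: Task 1, Task 2, Task 3, Task 4, Task 5, Task 6, Task 7.
Demand: 2 + 3 + 2 + 3 + 3 + 5 + 3 = 21.

21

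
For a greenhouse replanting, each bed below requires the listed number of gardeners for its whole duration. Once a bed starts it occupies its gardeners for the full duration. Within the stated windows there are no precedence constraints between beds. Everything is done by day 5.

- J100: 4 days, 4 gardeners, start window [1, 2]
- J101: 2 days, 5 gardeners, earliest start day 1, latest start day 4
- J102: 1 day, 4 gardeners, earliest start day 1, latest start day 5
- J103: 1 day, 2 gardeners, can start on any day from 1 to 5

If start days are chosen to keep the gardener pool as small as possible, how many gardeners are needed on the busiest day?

9

Early-start (J100@1, J101@1, J102@1, J103@1) gives peak 15: d1:15  d2:9  d3:4  d4:4  d5:0.
Shift J102→3, J103→4.
Schedule J100@1, J101@1, J102@3, J103@4: d1:9  d2:9  d3:8  d4:6  d5:0 — peak 9.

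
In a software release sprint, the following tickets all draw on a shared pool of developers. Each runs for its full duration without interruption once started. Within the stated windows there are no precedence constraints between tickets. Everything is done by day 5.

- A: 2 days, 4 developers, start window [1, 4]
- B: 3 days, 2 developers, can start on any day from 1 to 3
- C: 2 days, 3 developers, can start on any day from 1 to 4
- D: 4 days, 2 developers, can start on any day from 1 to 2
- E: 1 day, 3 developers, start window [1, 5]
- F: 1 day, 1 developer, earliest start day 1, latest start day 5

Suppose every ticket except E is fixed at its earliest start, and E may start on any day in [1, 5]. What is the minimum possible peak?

12

E@1: d1:15  d2:11  d3:4  d4:2  d5:0 → peak 15
E@2: d1:12  d2:14  d3:4  d4:2  d5:0 → peak 14
E@3: d1:12  d2:11  d3:7  d4:2  d5:0 → peak 12
E@4: d1:12  d2:11  d3:4  d4:5  d5:0 → peak 12
E@5: d1:12  d2:11  d3:4  d4:2  d5:3 → peak 12
Best is E@3, peak 12.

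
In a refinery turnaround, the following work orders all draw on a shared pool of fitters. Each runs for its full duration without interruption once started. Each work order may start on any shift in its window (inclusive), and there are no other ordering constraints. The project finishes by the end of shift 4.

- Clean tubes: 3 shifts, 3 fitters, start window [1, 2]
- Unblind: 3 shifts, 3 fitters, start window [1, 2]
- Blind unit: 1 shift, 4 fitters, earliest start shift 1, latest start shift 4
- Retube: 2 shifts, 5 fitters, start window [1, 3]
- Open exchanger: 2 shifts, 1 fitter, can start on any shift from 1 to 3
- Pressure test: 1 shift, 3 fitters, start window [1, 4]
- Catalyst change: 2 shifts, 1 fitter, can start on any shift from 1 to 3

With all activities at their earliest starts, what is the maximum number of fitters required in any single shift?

Early-start schedule: Clean tubes@1, Unblind@1, Blind unit@1, Retube@1, Open exchanger@1, Pressure test@1, Catalyst change@1.
Load per shift: shift 1: 20, shift 2: 13, shift 3: 6, shift 4: 0.
Peak is 20.

20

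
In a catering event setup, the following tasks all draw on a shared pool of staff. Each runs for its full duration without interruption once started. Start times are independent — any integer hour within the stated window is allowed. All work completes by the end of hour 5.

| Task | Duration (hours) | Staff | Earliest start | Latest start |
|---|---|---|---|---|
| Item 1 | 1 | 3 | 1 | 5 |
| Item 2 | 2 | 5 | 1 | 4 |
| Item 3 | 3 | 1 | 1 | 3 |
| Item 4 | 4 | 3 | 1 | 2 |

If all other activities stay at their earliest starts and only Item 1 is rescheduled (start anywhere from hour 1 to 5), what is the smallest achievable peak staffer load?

9

Item 1@1: h1:12  h2:9  h3:4  h4:3  h5:0 → peak 12
Item 1@2: h1:9  h2:12  h3:4  h4:3  h5:0 → peak 12
Item 1@3: h1:9  h2:9  h3:7  h4:3  h5:0 → peak 9
Item 1@4: h1:9  h2:9  h3:4  h4:6  h5:0 → peak 9
Item 1@5: h1:9  h2:9  h3:4  h4:3  h5:3 → peak 9
Best is Item 1@3, peak 9.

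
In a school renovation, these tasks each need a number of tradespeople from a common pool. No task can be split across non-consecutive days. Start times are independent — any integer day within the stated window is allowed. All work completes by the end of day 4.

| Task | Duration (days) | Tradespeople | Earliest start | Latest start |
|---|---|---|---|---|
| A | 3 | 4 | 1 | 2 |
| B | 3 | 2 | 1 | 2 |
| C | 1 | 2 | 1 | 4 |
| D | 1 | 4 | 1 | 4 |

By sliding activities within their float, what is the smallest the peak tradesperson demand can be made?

6

Early-start (A@1, B@1, C@1, D@1) gives peak 12: d1:12  d2:6  d3:6  d4:0.
Shift C→4, D→4.
Schedule A@1, B@1, C@4, D@4: d1:6  d2:6  d3:6  d4:6 — peak 6.
Total tradesperson-days = 24 over 4 days ⇒ peak ≥ ⌈24/4⌉ = 6, so 6 is optimal.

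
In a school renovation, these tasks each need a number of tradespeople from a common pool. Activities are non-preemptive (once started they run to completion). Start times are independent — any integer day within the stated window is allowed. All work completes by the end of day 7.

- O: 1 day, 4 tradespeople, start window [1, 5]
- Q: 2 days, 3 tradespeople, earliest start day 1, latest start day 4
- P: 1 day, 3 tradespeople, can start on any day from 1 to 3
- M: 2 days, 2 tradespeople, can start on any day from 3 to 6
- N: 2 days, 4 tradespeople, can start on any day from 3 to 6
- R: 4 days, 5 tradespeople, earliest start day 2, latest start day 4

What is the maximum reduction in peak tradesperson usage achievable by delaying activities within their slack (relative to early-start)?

Early-start peak: d1:10  d2:8  d3:11  d4:11  d5:5  d6:0  d7:0 ⇒ 11.
Leveled (O@1, Q@1, P@3, M@4, N@6, R@2): d1:7  d2:8  d3:8  d4:7  d5:7  d6:4  d7:4 ⇒ 8.
Reduction 11 − 8 = 3.

3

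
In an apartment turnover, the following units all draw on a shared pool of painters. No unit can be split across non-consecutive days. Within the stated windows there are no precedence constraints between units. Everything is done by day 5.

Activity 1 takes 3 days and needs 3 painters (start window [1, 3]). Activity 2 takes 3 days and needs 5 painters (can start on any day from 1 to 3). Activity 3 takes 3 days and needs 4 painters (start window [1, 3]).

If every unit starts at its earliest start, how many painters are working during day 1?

12

At early start, day 1 has: Activity 1, Activity 2, Activity 3.
Demand: 3 + 5 + 4 = 12.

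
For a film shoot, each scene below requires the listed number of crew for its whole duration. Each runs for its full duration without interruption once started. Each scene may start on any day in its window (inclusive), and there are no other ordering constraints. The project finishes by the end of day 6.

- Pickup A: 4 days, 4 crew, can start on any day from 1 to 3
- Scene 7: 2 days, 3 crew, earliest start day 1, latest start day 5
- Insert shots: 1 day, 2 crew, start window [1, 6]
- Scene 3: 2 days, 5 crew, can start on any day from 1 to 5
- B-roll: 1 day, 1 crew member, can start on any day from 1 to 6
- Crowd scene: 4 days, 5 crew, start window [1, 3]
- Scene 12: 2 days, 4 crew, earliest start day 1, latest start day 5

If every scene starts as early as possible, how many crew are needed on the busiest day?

24

Early-start schedule: Pickup A@1, Scene 7@1, Insert shots@1, Scene 3@1, B-roll@1, Crowd scene@1, Scene 12@1.
Load per day: day 1: 24, day 2: 21, day 3: 9, day 4: 9, day 5: 0, day 6: 0.
Peak is 24.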